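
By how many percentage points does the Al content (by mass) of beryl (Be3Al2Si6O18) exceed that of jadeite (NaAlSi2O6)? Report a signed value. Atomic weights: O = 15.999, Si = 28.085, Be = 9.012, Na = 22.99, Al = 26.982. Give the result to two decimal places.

M(Be3Al2Si6O18) = 537.492 g/mol, so wt% Al = 53.964/537.492 × 100 = 10.04%.
M(NaAlSi2O6) = 202.136 g/mol, so wt% Al = 26.982/202.136 × 100 = 13.35%.
10.04 − 13.35 = -3.31 pp.

-3.31 percentage points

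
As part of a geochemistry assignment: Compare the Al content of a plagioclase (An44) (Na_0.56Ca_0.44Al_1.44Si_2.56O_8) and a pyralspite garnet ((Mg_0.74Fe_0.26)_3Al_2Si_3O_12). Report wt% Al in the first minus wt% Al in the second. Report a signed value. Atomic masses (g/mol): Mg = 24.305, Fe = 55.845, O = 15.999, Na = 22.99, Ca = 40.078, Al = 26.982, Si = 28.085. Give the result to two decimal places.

Al in Na_0.56Ca_0.44Al_1.44Si_2.56O_8: molar mass 269.252 g/mol; 1.44×26.982 = 38.854 g → 14.43 wt%.
Al in (Mg_0.74Fe_0.26)_3Al_2Si_3O_12: molar mass 427.723 g/mol; 2×26.982 = 53.964 g → 12.62 wt%.
Difference = 14.43 − 12.62 = 1.81 percentage points.

1.81 percentage points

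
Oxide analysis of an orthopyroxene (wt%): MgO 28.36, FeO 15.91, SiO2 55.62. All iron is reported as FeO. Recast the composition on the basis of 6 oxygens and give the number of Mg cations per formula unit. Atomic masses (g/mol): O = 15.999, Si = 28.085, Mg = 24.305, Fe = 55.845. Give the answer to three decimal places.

1.521 Mg apfu

MgO: 28.36/40.304 = 0.70365 mol → 0.70365 mol Mg, 0.70365 mol O.
FeO: 15.91/71.844 = 0.22145 mol → 0.22145 mol Fe, 0.22145 mol O.
SiO2: 55.62/60.083 = 0.92572 mol → 0.92572 mol Si, 1.85144 mol O.
Total oxygen = 2.77654 mol. Normalization factor = 6/2.77654 = 2.16096.
Mg per 6 O = 0.70365 × 2.16096 = 1.521.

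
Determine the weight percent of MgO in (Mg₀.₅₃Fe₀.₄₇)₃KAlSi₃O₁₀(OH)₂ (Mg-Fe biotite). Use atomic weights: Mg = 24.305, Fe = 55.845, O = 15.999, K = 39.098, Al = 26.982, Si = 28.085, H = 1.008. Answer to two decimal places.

13.88 wt%

Molar mass of (Mg₀.₅₃Fe₀.₄₇)₃KAlSi₃O₁₀(OH)₂ = 1.59*24.305 + 1.41*55.845 + 1*39.098 + 1*26.982 + 3*28.085 + 12*15.999 + 2*1.008 = 461.725 g/mol.
Each formula unit contains 1.59 Mg, equivalent to 1.59/1 = 1.5900 mol MgO.
M(MgO) = 1×24.305 + 1×15.999 = 40.304 g/mol.
Mass of MgO per formula unit = 1.5900 × 40.304 = 64.083 g.
MgO wt% = 64.083 / 461.725 × 100 = 13.88%.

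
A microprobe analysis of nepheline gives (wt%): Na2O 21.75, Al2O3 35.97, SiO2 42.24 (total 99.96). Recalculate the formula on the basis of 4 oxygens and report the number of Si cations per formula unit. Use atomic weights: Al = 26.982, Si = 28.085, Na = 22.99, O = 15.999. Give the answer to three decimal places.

0.999 Si apfu

Na2O: 21.75/61.979 = 0.35093 mol → 0.70186 mol Na, 0.35093 mol O.
Al2O3: 35.97/101.961 = 0.35278 mol → 0.70556 mol Al, 1.05834 mol O.
SiO2: 42.24/60.083 = 0.70303 mol → 0.70303 mol Si, 1.40606 mol O.
Total oxygen = 2.81533 mol. Normalization factor = 4/2.81533 = 1.42079.
Si per 4 O = 0.70303 × 1.42079 = 0.999.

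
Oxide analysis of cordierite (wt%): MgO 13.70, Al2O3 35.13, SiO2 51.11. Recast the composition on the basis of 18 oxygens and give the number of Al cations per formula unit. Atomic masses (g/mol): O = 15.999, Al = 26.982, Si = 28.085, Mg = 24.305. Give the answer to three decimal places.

MgO: 13.70/40.304 = 0.33992 mol → 0.33992 mol Mg, 0.33992 mol O.
Al2O3: 35.13/101.961 = 0.34454 mol → 0.68908 mol Al, 1.03362 mol O.
SiO2: 51.11/60.083 = 0.85066 mol → 0.85066 mol Si, 1.70132 mol O.
Total oxygen = 3.07486 mol. Normalization factor = 18/3.07486 = 5.85393.
Al per 18 O = 0.68908 × 5.85393 = 4.034.

4.034 Al apfu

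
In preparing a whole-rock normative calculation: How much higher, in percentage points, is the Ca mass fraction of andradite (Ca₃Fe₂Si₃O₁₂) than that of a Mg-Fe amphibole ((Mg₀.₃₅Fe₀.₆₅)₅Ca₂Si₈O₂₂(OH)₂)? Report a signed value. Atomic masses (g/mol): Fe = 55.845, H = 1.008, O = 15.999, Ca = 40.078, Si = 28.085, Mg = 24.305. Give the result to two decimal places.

Ca in Ca₃Fe₂Si₃O₁₂: molar mass 508.167 g/mol; 3×40.078 = 120.234 g → 23.66 wt%.
Ca in (Mg₀.₃₅Fe₀.₆₅)₅Ca₂Si₈O₂₂(OH)₂: molar mass 914.858 g/mol; 2×40.078 = 80.156 g → 8.76 wt%.
Difference = 23.66 − 8.76 = 14.90 percentage points.

14.90 percentage points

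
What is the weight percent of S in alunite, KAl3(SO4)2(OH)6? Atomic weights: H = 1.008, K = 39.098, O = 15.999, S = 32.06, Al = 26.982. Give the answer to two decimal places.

Molar mass of KAl3(SO4)2(OH)6: 1×39.098 + 3×26.982 + 2×32.06 + 14×15.999 + 6×1.008 = 414.198 g/mol.
Mass of S per formula unit: 2 × 32.06 = 64.120 g.
Weight fraction S = 64.120 / 414.198 = 0.1548.

15.48 mass %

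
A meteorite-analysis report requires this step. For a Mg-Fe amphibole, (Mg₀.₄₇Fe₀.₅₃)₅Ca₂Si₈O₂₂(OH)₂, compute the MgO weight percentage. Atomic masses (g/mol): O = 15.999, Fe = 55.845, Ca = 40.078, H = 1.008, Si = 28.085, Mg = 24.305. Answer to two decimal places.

10.57 wt%

M((Mg₀.₄₇Fe₀.₅₃)₅Ca₂Si₈O₂₂(OH)₂) = 895.934 g/mol; M(MgO) = 40.304 g/mol.
Moles MgO per formula unit = 2.35 Mg ÷ 1 = 2.3500.
MgO fraction = (2.3500 × 40.304) / 895.934 = 94.714/895.934 = 0.1057.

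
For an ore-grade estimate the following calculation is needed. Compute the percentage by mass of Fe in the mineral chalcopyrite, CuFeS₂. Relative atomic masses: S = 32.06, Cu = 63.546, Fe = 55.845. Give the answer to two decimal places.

Formula mass = 1×63.546 + 1×55.845 + 2×32.06 = 183.511 g/mol, of which 55.845 g is Fe.
So Fe makes up 55.845/183.511 = 0.3043 of the mass, i.e. 30.43%.

30.43 mass %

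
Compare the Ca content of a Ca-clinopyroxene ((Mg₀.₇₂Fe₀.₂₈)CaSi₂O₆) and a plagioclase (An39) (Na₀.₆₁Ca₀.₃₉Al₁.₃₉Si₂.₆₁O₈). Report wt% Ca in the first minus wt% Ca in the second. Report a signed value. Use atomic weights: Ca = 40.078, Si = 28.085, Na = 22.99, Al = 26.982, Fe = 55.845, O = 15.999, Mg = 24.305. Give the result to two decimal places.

Ca in (Mg₀.₇₂Fe₀.₂₈)CaSi₂O₆: molar mass 225.378 g/mol; 1×40.078 = 40.078 g → 17.78 wt%.
Ca in Na₀.₆₁Ca₀.₃₉Al₁.₃₉Si₂.₆₁O₈: molar mass 268.453 g/mol; 0.39×40.078 = 15.630 g → 5.82 wt%.
Difference = 17.78 − 5.82 = 11.96 percentage points.

11.96 percentage points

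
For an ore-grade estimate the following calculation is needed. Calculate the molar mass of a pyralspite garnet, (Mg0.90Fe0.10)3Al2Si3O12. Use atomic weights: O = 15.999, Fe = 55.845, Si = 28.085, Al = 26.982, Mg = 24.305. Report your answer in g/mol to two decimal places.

412.58 g/mol

Mg: 2.70 × 24.305 = 65.6235
Fe: 0.30 × 55.845 = 16.7535
Al: 2 × 26.982 = 53.9640
Si: 3 × 28.085 = 84.2550
O: 12 × 15.999 = 191.9880
Summing the contributions gives the formula mass.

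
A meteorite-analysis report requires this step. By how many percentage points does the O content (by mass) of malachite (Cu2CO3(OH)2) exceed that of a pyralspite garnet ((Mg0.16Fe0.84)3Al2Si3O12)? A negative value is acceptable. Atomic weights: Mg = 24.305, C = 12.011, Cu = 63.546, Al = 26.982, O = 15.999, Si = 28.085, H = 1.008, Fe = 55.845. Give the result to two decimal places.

-3.60 percentage points

First mineral: 79.995 g O in 221.114 g formula = 36.18 wt% O.
Second mineral: 191.988 g O in 482.603 g formula = 39.78 wt% O.
36.18% − 39.78% gives a difference of -3.60 percentage points.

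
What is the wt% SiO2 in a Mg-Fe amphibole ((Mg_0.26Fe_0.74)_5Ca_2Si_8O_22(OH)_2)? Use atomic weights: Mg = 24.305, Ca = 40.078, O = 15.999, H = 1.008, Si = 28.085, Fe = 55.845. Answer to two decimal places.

51.74 wt%

Formula mass = 929.051 g/mol.
8 Si → 8.0000 mol SiO2 per formula unit; M(SiO2) = 60.083, so SiO2 mass = 480.664 g.
480.664/929.051 × 100 = 51.74 wt%.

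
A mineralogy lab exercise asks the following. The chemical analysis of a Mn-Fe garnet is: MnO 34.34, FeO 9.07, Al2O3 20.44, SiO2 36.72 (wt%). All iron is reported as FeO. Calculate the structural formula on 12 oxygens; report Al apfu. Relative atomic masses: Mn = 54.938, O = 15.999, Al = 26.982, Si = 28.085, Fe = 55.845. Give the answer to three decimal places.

1.977 Al apfu

MnO: 34.34/70.937 = 0.48409 mol → 0.48409 mol Mn, 0.48409 mol O.
FeO: 9.07/71.844 = 0.12625 mol → 0.12625 mol Fe, 0.12625 mol O.
Al2O3: 20.44/101.961 = 0.20047 mol → 0.40094 mol Al, 0.60141 mol O.
SiO2: 36.72/60.083 = 0.61115 mol → 0.61115 mol Si, 1.22230 mol O.
Total oxygen = 2.43405 mol. Normalization factor = 12/2.43405 = 4.93005.
Al per 12 O = 0.40094 × 4.93005 = 1.977.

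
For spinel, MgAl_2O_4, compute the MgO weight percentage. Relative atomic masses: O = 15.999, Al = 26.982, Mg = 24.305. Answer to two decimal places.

28.33 wt%

Molar mass of MgAl_2O_4 = 1×24.305 + 2×26.982 + 4×15.999 = 142.265 g/mol.
Each formula unit contains 1 Mg, equivalent to 1/1 = 1.0000 mol MgO.
M(MgO) = 1×24.305 + 1×15.999 = 40.304 g/mol.
Mass of MgO per formula unit = 1.0000 × 40.304 = 40.304 g.
MgO wt% = 40.304 / 142.265 × 100 = 28.33%.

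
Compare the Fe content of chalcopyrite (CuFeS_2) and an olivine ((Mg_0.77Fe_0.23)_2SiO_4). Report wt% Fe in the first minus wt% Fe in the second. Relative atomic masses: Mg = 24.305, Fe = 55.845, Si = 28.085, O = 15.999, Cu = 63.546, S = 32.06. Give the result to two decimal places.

13.88 percentage points

First mineral: 55.845 g Fe in 183.511 g formula = 30.43 wt% Fe.
Second mineral: 25.689 g Fe in 155.199 g formula = 16.55 wt% Fe.
30.43% − 16.55% gives a difference of 13.88 percentage points.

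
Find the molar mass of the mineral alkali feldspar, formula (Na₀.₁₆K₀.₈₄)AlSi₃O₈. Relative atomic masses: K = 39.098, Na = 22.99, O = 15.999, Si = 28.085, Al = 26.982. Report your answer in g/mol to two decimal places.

275.75 g/mol

Na: 0.16 × 22.99 = 3.6784
K: 0.84 × 39.098 = 32.8423
Al: 1 × 26.982 = 26.9820
Si: 3 × 28.085 = 84.2550
O: 8 × 15.999 = 127.9920
Summing the contributions gives the formula mass.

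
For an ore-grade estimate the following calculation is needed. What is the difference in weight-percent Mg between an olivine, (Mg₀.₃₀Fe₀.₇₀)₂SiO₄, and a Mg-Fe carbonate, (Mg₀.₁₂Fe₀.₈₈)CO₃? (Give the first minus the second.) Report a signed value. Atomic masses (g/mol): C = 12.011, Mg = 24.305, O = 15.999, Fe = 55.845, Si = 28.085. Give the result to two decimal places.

Mg in (Mg₀.₃₀Fe₀.₇₀)₂SiO₄: molar mass 184.847 g/mol; 0.60×24.305 = 14.583 g → 7.89 wt%.
Mg in (Mg₀.₁₂Fe₀.₈₈)CO₃: molar mass 112.068 g/mol; 0.12×24.305 = 2.917 g → 2.60 wt%.
Difference = 7.89 − 2.60 = 5.29 percentage points.

5.29 percentage points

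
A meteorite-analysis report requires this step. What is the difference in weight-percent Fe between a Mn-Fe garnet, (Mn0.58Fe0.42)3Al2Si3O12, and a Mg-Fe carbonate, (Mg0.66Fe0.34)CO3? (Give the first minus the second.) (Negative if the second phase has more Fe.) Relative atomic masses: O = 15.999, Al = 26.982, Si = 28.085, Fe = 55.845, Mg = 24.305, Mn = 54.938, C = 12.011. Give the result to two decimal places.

-5.80 percentage points

Fe in (Mn0.58Fe0.42)3Al2Si3O12: molar mass 496.164 g/mol; 1.26×55.845 = 70.365 g → 14.18 wt%.
Fe in (Mg0.66Fe0.34)CO3: molar mass 95.037 g/mol; 0.34×55.845 = 18.987 g → 19.98 wt%.
Difference = 14.18 − 19.98 = -5.80 percentage points.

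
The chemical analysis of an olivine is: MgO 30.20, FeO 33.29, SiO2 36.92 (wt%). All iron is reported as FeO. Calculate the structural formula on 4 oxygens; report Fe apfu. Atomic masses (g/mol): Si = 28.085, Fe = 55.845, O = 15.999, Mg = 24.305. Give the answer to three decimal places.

0.759 Fe apfu

MgO: 30.20/40.304 = 0.74931 mol → 0.74931 mol Mg, 0.74931 mol O.
FeO: 33.29/71.844 = 0.46337 mol → 0.46337 mol Fe, 0.46337 mol O.
SiO2: 36.92/60.083 = 0.61448 mol → 0.61448 mol Si, 1.22896 mol O.
Total oxygen = 2.44164 mol. Normalization factor = 4/2.44164 = 1.63824.
Fe per 4 O = 0.46337 × 1.63824 = 0.759.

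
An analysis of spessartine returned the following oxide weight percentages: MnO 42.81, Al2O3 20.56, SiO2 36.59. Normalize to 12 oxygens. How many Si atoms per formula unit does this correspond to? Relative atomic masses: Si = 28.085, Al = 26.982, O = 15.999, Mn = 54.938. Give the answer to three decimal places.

3.012 Si apfu

42.81 wt% MnO ÷ 70.937 g/mol = 0.60349 mol, giving 0.60349 Mn and 0.60349 O.
20.56 wt% Al2O3 ÷ 101.961 g/mol = 0.20165 mol, giving 0.40330 Al and 0.60495 O.
36.59 wt% SiO2 ÷ 60.083 g/mol = 0.60899 mol, giving 0.60899 Si and 1.21798 O.
Oxygen sums to 2.42642; scaling by 12/2.42642 = 4.94556 puts the formula on 12 O.
Si: 0.60899 × 4.94556 = 3.012 atoms per formula unit.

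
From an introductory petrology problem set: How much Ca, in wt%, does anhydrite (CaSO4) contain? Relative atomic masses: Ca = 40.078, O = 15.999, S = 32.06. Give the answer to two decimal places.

M(CaSO4) = 136.134 g/mol.
Ca contributes 1 × 40.078 = 40.078 g per mole.
40.078/136.134 = 0.2944 → 29.44%.

29.44 wt%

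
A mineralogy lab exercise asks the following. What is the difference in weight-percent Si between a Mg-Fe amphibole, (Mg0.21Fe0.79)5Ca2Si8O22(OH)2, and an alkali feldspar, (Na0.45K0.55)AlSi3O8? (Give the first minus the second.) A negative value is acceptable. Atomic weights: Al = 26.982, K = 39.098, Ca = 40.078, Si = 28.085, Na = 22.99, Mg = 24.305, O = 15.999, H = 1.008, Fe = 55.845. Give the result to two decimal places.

-7.10 percentage points

Si in (Mg0.21Fe0.79)5Ca2Si8O22(OH)2: molar mass 936.936 g/mol; 8×28.085 = 224.680 g → 23.98 wt%.
Si in (Na0.45K0.55)AlSi3O8: molar mass 271.078 g/mol; 3×28.085 = 84.255 g → 31.08 wt%.
Difference = 23.98 − 31.08 = -7.10 percentage points.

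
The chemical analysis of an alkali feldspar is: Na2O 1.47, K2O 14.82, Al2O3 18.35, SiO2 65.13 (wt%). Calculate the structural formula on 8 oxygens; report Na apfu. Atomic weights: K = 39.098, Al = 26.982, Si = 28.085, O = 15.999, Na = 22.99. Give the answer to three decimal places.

Na2O: 1.47/61.979 = 0.02372 mol → 0.04744 mol Na, 0.02372 mol O.
K2O: 14.82/94.195 = 0.15733 mol → 0.31466 mol K, 0.15733 mol O.
Al2O3: 18.35/101.961 = 0.17997 mol → 0.35994 mol Al, 0.53991 mol O.
SiO2: 65.13/60.083 = 1.08400 mol → 1.08400 mol Si, 2.16800 mol O.
Total oxygen = 2.88896 mol. Normalization factor = 8/2.88896 = 2.76916.
Na per 8 O = 0.04744 × 2.76916 = 0.131.

0.131 Na apfu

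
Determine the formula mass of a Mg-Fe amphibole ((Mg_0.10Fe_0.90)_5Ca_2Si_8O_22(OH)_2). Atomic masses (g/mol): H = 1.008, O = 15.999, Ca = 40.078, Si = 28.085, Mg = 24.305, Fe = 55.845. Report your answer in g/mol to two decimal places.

954.28 g/mol

M = 0.50(24.305) + 4.50(55.845) + 2(40.078) + 8(28.085) + 24(15.999) + 2(1.008)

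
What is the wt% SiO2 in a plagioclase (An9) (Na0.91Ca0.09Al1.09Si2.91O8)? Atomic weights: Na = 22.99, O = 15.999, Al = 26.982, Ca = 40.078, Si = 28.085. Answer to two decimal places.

66.31 wt%

Molar mass of Na0.91Ca0.09Al1.09Si2.91O8 = 0.91·22.99 + 0.09·40.078 + 1.09·26.982 + 2.91·28.085 + 8·15.999 = 263.658 g/mol.
Each formula unit contains 2.91 Si, equivalent to 2.91/1 = 2.9100 mol SiO2.
M(SiO2) = 1×28.085 + 2×15.999 = 60.083 g/mol.
Mass of SiO2 per formula unit = 2.9100 × 60.083 = 174.842 g.
SiO2 wt% = 174.842 / 263.658 × 100 = 66.31%.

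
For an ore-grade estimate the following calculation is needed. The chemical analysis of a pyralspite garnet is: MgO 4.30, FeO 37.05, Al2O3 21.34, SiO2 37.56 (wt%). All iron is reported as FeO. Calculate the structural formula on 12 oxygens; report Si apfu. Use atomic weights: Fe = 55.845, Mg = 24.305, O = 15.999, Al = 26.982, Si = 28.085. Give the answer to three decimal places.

MgO (M=40.304): mol = 0.10669; Mg = 0.10669, O = 0.10669.
FeO (M=71.844): mol = 0.51570; Fe = 0.51570, O = 0.51570.
Al2O3 (M=101.961): mol = 0.20930; Al = 0.41860, O = 0.62790.
SiO2 (M=60.083): mol = 0.62514; Si = 0.62514, O = 1.25028.
ΣO = 2.50057; factor = 12/ΣO = 4.79891.
Si apfu = 0.62514 × 4.79891 = 3.000.

3.000 Si apfu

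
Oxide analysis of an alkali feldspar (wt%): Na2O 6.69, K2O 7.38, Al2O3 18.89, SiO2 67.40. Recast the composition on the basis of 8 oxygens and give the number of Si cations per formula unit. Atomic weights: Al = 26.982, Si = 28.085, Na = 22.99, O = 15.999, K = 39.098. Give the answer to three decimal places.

3.006 Si apfu

6.69 wt% Na2O ÷ 61.979 g/mol = 0.10794 mol, giving 0.21588 Na and 0.10794 O.
7.38 wt% K2O ÷ 94.195 g/mol = 0.07835 mol, giving 0.15670 K and 0.07835 O.
18.89 wt% Al2O3 ÷ 101.961 g/mol = 0.18527 mol, giving 0.37054 Al and 0.55581 O.
67.40 wt% SiO2 ÷ 60.083 g/mol = 1.12178 mol, giving 1.12178 Si and 2.24356 O.
Oxygen sums to 2.98566; scaling by 8/2.98566 = 2.67947 puts the formula on 8 O.
Si: 1.12178 × 2.67947 = 3.006 atoms per formula unit.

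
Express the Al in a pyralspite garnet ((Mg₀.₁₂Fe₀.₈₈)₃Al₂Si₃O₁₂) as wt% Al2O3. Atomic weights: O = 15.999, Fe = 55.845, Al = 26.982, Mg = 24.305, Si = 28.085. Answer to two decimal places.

M((Mg₀.₁₂Fe₀.₈₈)₃Al₂Si₃O₁₂) = 486.388 g/mol; M(Al2O3) = 101.961 g/mol.
Moles Al2O3 per formula unit = 2 Al ÷ 2 = 1.0000.
Al2O3 fraction = (1.0000 × 101.961) / 486.388 = 101.961/486.388 = 0.2096.

20.96 wt%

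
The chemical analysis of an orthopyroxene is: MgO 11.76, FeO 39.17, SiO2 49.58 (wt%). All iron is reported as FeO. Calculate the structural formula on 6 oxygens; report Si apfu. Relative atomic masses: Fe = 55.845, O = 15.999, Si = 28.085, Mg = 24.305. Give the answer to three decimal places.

MgO: 11.76/40.304 = 0.29178 mol → 0.29178 mol Mg, 0.29178 mol O.
FeO: 39.17/71.844 = 0.54521 mol → 0.54521 mol Fe, 0.54521 mol O.
SiO2: 49.58/60.083 = 0.82519 mol → 0.82519 mol Si, 1.65038 mol O.
Total oxygen = 2.48737 mol. Normalization factor = 6/2.48737 = 2.41219.
Si per 6 O = 0.82519 × 2.41219 = 1.991.

1.991 Si apfu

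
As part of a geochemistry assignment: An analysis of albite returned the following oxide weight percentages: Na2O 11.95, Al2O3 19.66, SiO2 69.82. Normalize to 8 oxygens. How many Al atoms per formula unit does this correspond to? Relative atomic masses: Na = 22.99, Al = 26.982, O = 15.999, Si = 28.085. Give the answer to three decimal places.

0.997 Al apfu

Na2O: 11.95/61.979 = 0.19281 mol → 0.38562 mol Na, 0.19281 mol O.
Al2O3: 19.66/101.961 = 0.19282 mol → 0.38564 mol Al, 0.57846 mol O.
SiO2: 69.82/60.083 = 1.16206 mol → 1.16206 mol Si, 2.32412 mol O.
Total oxygen = 3.09539 mol. Normalization factor = 8/3.09539 = 2.58449.
Al per 8 O = 0.38564 × 2.58449 = 0.997.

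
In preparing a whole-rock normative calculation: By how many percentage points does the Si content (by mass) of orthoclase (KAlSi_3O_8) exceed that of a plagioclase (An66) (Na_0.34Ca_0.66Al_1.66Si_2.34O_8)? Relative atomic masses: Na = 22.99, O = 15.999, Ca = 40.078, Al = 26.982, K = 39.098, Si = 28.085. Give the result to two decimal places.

M(KAlSi_3O_8) = 278.327 g/mol, so wt% Si = 84.255/278.327 × 100 = 30.27%.
M(Na_0.34Ca_0.66Al_1.66Si_2.34O_8) = 272.769 g/mol, so wt% Si = 65.719/272.769 × 100 = 24.09%.
30.27 − 24.09 = 6.18 pp.

6.18 percentage points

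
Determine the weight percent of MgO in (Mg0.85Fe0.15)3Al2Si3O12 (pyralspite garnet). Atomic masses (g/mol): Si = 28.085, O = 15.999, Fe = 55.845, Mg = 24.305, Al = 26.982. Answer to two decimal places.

M((Mg0.85Fe0.15)3Al2Si3O12) = 417.315 g/mol; M(MgO) = 40.304 g/mol.
Moles MgO per formula unit = 2.55 Mg ÷ 1 = 2.5500.
MgO fraction = (2.5500 × 40.304) / 417.315 = 102.775/417.315 = 0.2463.

24.63 wt%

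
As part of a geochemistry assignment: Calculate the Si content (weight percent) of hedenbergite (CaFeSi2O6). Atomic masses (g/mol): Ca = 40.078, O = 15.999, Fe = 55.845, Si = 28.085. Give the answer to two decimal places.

Molar mass of CaFeSi2O6: 1*40.078 + 1*55.845 + 2*28.085 + 6*15.999 = 248.087 g/mol.
Mass of Si per formula unit: 2 × 28.085 = 56.170 g.
Weight fraction Si = 56.170 / 248.087 = 0.2264.

22.64 weight percent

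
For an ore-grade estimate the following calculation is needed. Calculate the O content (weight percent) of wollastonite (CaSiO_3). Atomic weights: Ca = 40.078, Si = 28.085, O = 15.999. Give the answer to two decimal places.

41.32 weight percent

Formula mass = 1*40.078 + 1*28.085 + 3*15.999 = 116.160 g/mol, of which 47.997 g is O.
So O makes up 47.997/116.160 = 0.4132 of the mass, i.e. 41.32%.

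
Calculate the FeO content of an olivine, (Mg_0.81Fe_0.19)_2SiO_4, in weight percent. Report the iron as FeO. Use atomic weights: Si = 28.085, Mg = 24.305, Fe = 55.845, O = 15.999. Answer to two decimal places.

M((Mg_0.81Fe_0.19)_2SiO_4) = 152.676 g/mol; M(FeO) = 71.844 g/mol.
Moles FeO per formula unit = 0.38 Fe ÷ 1 = 0.3800.
FeO fraction = (0.3800 × 71.844) / 152.676 = 27.301/152.676 = 0.1788.

17.88 wt%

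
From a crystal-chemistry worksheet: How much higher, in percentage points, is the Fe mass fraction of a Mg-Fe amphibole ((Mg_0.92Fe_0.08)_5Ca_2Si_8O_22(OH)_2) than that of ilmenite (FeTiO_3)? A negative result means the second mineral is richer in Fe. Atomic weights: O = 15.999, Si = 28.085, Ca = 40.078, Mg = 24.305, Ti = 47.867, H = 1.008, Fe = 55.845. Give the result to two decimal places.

-34.10 percentage points

M((Mg_0.92Fe_0.08)_5Ca_2Si_8O_22(OH)_2) = 824.969 g/mol, so wt% Fe = 22.338/824.969 × 100 = 2.71%.
M(FeTiO_3) = 151.709 g/mol, so wt% Fe = 55.845/151.709 × 100 = 36.81%.
2.71 − 36.81 = -34.10 pp.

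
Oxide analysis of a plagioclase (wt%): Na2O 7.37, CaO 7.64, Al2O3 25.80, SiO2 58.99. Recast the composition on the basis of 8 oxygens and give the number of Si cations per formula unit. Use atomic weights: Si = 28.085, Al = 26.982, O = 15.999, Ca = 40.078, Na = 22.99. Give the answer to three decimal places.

Na2O (M=61.979): mol = 0.11891; Na = 0.23782, O = 0.11891.
CaO (M=56.077): mol = 0.13624; Ca = 0.13624, O = 0.13624.
Al2O3 (M=101.961): mol = 0.25304; Al = 0.50608, O = 0.75912.
SiO2 (M=60.083): mol = 0.98181; Si = 0.98181, O = 1.96362.
ΣO = 2.97789; factor = 8/ΣO = 2.68647.
Si apfu = 0.98181 × 2.68647 = 2.638.

2.638 Si apfu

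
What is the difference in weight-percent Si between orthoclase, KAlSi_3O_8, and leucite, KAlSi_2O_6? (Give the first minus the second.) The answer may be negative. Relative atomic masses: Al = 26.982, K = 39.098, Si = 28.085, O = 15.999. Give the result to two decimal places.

4.53 percentage points

Si in KAlSi_3O_8: molar mass 278.327 g/mol; 3×28.085 = 84.255 g → 30.27 wt%.
Si in KAlSi_2O_6: molar mass 218.244 g/mol; 2×28.085 = 56.170 g → 25.74 wt%.
Difference = 30.27 − 25.74 = 4.53 percentage points.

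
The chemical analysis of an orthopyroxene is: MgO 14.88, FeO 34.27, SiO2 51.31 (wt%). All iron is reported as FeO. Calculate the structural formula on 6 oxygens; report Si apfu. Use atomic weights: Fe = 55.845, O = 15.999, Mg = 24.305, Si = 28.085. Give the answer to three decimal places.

MgO (M=40.304): mol = 0.36919; Mg = 0.36919, O = 0.36919.
FeO (M=71.844): mol = 0.47701; Fe = 0.47701, O = 0.47701.
SiO2 (M=60.083): mol = 0.85399; Si = 0.85399, O = 1.70798.
ΣO = 2.55418; factor = 6/ΣO = 2.34909.
Si apfu = 0.85399 × 2.34909 = 2.006.

2.006 Si apfu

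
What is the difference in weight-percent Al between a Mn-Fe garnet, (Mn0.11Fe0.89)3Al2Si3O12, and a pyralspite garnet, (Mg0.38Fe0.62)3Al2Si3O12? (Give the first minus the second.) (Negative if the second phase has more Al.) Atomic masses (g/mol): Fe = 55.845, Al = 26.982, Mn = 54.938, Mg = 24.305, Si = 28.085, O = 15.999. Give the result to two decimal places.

First mineral: 53.964 g Al in 497.443 g formula = 10.85 wt% Al.
Second mineral: 53.964 g Al in 461.786 g formula = 11.69 wt% Al.
10.85% − 11.69% gives a difference of -0.84 percentage points.

-0.84 percentage points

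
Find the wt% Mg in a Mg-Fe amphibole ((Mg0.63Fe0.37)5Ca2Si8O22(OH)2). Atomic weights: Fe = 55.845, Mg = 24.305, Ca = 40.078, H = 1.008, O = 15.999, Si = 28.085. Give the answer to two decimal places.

8.79 wt%

M((Mg0.63Fe0.37)5Ca2Si8O22(OH)2) = 870.702 g/mol.
Mg contributes 3.15 × 24.305 = 76.561 g per mole.
76.561/870.702 = 0.0879 → 8.79%.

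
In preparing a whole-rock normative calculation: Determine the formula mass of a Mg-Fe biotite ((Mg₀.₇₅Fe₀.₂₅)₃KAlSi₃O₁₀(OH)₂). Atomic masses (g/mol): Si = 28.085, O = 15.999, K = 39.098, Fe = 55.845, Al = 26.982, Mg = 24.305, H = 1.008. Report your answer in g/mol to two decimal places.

440.91 g/mol

M = 2.25·24.305 + 0.75·55.845 + 1·39.098 + 1·26.982 + 3·28.085 + 12·15.999 + 2·1.008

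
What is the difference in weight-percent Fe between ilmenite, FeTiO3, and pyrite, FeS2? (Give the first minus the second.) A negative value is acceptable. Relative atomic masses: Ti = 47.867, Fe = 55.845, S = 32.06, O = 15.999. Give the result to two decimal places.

First mineral: 55.845 g Fe in 151.709 g formula = 36.81 wt% Fe.
Second mineral: 55.845 g Fe in 119.965 g formula = 46.55 wt% Fe.
36.81% − 46.55% gives a difference of -9.74 percentage points.

-9.74 percentage points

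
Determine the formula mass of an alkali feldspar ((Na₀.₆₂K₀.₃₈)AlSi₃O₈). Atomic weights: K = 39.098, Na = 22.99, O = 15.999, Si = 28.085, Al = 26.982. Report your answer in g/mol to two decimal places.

The formula mass is the sum 0.62*22.99 + 0.38*39.098 + 1*26.982 + 3*28.085 + 8*15.999.

268.34 g/mol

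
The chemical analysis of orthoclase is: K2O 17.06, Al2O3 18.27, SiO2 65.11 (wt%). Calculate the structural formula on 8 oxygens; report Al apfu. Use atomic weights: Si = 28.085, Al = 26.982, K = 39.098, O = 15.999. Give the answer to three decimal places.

K2O (M=94.195): mol = 0.18111; K = 0.36222, O = 0.18111.
Al2O3 (M=101.961): mol = 0.17919; Al = 0.35838, O = 0.53757.
SiO2 (M=60.083): mol = 1.08367; Si = 1.08367, O = 2.16734.
ΣO = 2.88602; factor = 8/ΣO = 2.77198.
Al apfu = 0.35838 × 2.77198 = 0.993.

0.993 Al apfu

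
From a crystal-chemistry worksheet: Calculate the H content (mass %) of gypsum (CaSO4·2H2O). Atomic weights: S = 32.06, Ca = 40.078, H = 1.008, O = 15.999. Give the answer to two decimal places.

Molar mass of CaSO4·2H2O: 1·40.078 + 1·32.06 + 6·15.999 + 4·1.008 = 172.164 g/mol.
Mass of H per formula unit: 4 × 1.008 = 4.032 g.
Weight fraction H = 4.032 / 172.164 = 0.0234.

2.34 mass %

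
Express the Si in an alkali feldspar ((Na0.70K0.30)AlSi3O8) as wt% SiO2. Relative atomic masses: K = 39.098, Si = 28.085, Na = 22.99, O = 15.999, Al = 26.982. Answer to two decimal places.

67.50 wt%

Formula mass = 267.051 g/mol.
3 Si → 3.0000 mol SiO2 per formula unit; M(SiO2) = 60.083, so SiO2 mass = 180.249 g.
180.249/267.051 × 100 = 67.50 wt%.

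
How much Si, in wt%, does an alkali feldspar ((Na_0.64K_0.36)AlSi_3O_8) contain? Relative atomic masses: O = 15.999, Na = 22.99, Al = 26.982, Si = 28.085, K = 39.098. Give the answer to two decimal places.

M((Na_0.64K_0.36)AlSi_3O_8) = 268.018 g/mol.
Si contributes 3 × 28.085 = 84.255 g per mole.
84.255/268.018 = 0.3144 → 31.44%.

31.44 wt%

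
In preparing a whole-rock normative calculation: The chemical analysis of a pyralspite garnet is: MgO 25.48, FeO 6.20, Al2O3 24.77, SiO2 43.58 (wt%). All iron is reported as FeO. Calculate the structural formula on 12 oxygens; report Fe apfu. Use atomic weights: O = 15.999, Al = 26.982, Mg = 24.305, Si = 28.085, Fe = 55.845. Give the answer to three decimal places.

MgO: 25.48/40.304 = 0.63220 mol → 0.63220 mol Mg, 0.63220 mol O.
FeO: 6.20/71.844 = 0.08630 mol → 0.08630 mol Fe, 0.08630 mol O.
Al2O3: 24.77/101.961 = 0.24294 mol → 0.48588 mol Al, 0.72882 mol O.
SiO2: 43.58/60.083 = 0.72533 mol → 0.72533 mol Si, 1.45066 mol O.
Total oxygen = 2.89798 mol. Normalization factor = 12/2.89798 = 4.14082.
Fe per 12 O = 0.08630 × 4.14082 = 0.357.

0.357 Fe apfu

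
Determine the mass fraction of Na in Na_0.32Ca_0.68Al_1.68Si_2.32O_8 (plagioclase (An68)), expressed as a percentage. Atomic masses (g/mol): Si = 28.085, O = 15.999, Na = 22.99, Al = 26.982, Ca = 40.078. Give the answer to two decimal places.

2.69 weight percent

Molar mass of Na_0.32Ca_0.68Al_1.68Si_2.32O_8: 0.32*22.99 + 0.68*40.078 + 1.68*26.982 + 2.32*28.085 + 8*15.999 = 273.089 g/mol.
Mass of Na per formula unit: 0.32 × 22.99 = 7.357 g.
Weight fraction Na = 7.357 / 273.089 = 0.0269.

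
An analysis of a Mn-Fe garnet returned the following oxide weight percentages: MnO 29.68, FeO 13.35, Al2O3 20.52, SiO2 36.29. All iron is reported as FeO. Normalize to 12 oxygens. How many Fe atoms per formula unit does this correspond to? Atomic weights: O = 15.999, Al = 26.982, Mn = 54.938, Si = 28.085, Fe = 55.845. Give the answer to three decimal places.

29.68 wt% MnO ÷ 70.937 g/mol = 0.41840 mol, giving 0.41840 Mn and 0.41840 O.
13.35 wt% FeO ÷ 71.844 g/mol = 0.18582 mol, giving 0.18582 Fe and 0.18582 O.
20.52 wt% Al2O3 ÷ 101.961 g/mol = 0.20125 mol, giving 0.40250 Al and 0.60375 O.
36.29 wt% SiO2 ÷ 60.083 g/mol = 0.60400 mol, giving 0.60400 Si and 1.20800 O.
Oxygen sums to 2.41597; scaling by 12/2.41597 = 4.96695 puts the formula on 12 O.
Fe: 0.18582 × 4.96695 = 0.923 atoms per formula unit.

0.923 Fe apfu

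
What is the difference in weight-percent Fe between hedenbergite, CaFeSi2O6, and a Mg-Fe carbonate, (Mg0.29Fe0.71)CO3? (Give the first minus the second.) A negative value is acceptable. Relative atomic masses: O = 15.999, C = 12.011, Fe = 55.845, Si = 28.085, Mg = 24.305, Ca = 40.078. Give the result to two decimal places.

-14.65 percentage points

Fe in CaFeSi2O6: molar mass 248.087 g/mol; 1×55.845 = 55.845 g → 22.51 wt%.
Fe in (Mg0.29Fe0.71)CO3: molar mass 106.706 g/mol; 0.71×55.845 = 39.650 g → 37.16 wt%.
Difference = 22.51 − 37.16 = -14.65 percentage points.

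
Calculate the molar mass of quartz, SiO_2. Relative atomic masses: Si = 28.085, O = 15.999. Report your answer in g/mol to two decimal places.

Si: 1 × 28.085 = 28.0850
O: 2 × 15.999 = 31.9980
Summing the contributions gives the formula mass.

60.08 g/mol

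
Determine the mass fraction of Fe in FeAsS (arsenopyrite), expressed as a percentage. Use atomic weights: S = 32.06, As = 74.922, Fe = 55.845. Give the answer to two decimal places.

Formula mass = 1*55.845 + 1*74.922 + 1*32.06 = 162.827 g/mol, of which 55.845 g is Fe.
So Fe makes up 55.845/162.827 = 0.3430 of the mass, i.e. 34.30%.

34.30 weight percent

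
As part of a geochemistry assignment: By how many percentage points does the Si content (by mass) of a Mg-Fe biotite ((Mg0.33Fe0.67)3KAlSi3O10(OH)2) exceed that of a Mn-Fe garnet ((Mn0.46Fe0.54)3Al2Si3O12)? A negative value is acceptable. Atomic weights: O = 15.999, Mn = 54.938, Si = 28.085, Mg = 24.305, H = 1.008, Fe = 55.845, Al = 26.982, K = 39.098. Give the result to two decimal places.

Si in (Mg0.33Fe0.67)3KAlSi3O10(OH)2: molar mass 480.649 g/mol; 3×28.085 = 84.255 g → 17.53 wt%.
Si in (Mn0.46Fe0.54)3Al2Si3O12: molar mass 496.490 g/mol; 3×28.085 = 84.255 g → 16.97 wt%.
Difference = 17.53 − 16.97 = 0.56 percentage points.

0.56 percentage points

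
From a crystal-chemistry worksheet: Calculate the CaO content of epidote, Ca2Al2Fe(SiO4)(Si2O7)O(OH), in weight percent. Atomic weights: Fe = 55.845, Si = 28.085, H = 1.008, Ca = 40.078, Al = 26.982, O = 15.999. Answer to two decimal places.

23.21 wt%

M(Ca2Al2Fe(SiO4)(Si2O7)O(OH)) = 483.215 g/mol; M(CaO) = 56.077 g/mol.
Moles CaO per formula unit = 2 Ca ÷ 1 = 2.0000.
CaO fraction = (2.0000 × 56.077) / 483.215 = 112.154/483.215 = 0.2321.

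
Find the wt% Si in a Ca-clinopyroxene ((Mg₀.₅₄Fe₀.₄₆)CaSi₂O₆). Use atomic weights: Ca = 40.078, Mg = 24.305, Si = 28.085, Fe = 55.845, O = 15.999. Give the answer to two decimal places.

24.31 mass %

Formula mass = 0.54·24.305 + 0.46·55.845 + 1·40.078 + 2·28.085 + 6·15.999 = 231.055 g/mol, of which 56.170 g is Si.
So Si makes up 56.170/231.055 = 0.2431 of the mass, i.e. 24.31%.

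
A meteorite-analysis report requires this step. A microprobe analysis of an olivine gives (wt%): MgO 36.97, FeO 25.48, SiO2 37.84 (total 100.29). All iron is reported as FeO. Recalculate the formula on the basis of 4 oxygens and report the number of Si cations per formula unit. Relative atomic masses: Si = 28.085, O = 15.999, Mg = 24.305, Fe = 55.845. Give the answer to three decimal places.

0.995 Si apfu

MgO: 36.97/40.304 = 0.91728 mol → 0.91728 mol Mg, 0.91728 mol O.
FeO: 25.48/71.844 = 0.35466 mol → 0.35466 mol Fe, 0.35466 mol O.
SiO2: 37.84/60.083 = 0.62980 mol → 0.62980 mol Si, 1.25960 mol O.
Total oxygen = 2.53154 mol. Normalization factor = 4/2.53154 = 1.58007.
Si per 4 O = 0.62980 × 1.58007 = 0.995.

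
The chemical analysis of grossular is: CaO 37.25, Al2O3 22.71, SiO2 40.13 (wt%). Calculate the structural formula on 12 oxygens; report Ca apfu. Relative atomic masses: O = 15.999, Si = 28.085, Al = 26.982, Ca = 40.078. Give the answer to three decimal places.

CaO (M=56.077): mol = 0.66427; Ca = 0.66427, O = 0.66427.
Al2O3 (M=101.961): mol = 0.22273; Al = 0.44546, O = 0.66819.
SiO2 (M=60.083): mol = 0.66791; Si = 0.66791, O = 1.33582.
ΣO = 2.66828; factor = 12/ΣO = 4.49728.
Ca apfu = 0.66427 × 4.49728 = 2.987.

2.987 Ca apfu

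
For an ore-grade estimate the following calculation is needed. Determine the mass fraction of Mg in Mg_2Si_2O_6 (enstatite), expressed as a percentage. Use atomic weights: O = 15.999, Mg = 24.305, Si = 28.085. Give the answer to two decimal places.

24.21 wt%

M(Mg_2Si_2O_6) = 200.774 g/mol.
Mg contributes 2 × 24.305 = 48.610 g per mole.
48.610/200.774 = 0.2421 → 24.21%.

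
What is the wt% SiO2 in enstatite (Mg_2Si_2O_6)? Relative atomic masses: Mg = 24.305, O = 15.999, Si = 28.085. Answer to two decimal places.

Formula mass = 200.774 g/mol.
2 Si → 2.0000 mol SiO2 per formula unit; M(SiO2) = 60.083, so SiO2 mass = 120.166 g.
120.166/200.774 × 100 = 59.85 wt%.

59.85 wt%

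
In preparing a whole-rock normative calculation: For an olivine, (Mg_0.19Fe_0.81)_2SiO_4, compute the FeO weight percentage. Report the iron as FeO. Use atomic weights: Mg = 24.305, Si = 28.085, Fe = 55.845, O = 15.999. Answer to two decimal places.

Molar mass of (Mg_0.19Fe_0.81)_2SiO_4 = 0.38×24.305 + 1.62×55.845 + 1×28.085 + 4×15.999 = 191.786 g/mol.
Each formula unit contains 1.62 Fe, equivalent to 1.62/1 = 1.6200 mol FeO.
M(FeO) = 1×55.845 + 1×15.999 = 71.844 g/mol.
Mass of FeO per formula unit = 1.6200 × 71.844 = 116.387 g.
FeO wt% = 116.387 / 191.786 × 100 = 60.69%.

60.69 wt%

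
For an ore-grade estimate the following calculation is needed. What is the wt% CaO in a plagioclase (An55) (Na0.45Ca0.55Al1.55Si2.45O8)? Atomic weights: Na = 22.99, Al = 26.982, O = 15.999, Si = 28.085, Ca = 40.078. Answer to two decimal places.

M(Na0.45Ca0.55Al1.55Si2.45O8) = 271.011 g/mol; M(CaO) = 56.077 g/mol.
Moles CaO per formula unit = 0.55 Ca ÷ 1 = 0.5500.
CaO fraction = (0.5500 × 56.077) / 271.011 = 30.842/271.011 = 0.1138.

11.38 wt%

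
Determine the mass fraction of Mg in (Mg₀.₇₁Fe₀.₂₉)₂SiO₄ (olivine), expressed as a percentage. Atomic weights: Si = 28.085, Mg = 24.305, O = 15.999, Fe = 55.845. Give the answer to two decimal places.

M((Mg₀.₇₁Fe₀.₂₉)₂SiO₄) = 158.984 g/mol.
Mg contributes 1.42 × 24.305 = 34.513 g per mole.
34.513/158.984 = 0.2171 → 21.71%.

21.71 wt%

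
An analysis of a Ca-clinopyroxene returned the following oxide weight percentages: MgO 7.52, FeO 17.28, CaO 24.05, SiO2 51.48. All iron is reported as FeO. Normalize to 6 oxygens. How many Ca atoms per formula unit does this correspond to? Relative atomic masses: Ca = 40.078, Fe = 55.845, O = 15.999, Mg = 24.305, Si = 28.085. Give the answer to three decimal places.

7.52 wt% MgO ÷ 40.304 g/mol = 0.18658 mol, giving 0.18658 Mg and 0.18658 O.
17.28 wt% FeO ÷ 71.844 g/mol = 0.24052 mol, giving 0.24052 Fe and 0.24052 O.
24.05 wt% CaO ÷ 56.077 g/mol = 0.42887 mol, giving 0.42887 Ca and 0.42887 O.
51.48 wt% SiO2 ÷ 60.083 g/mol = 0.85681 mol, giving 0.85681 Si and 1.71362 O.
Oxygen sums to 2.56959; scaling by 6/2.56959 = 2.33500 puts the formula on 6 O.
Ca: 0.42887 × 2.33500 = 1.001 atoms per formula unit.

1.001 Ca apfu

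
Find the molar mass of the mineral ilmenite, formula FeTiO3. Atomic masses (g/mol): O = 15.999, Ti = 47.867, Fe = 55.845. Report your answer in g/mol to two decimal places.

151.71 g/mol

The formula mass is the sum 1·55.845 + 1·47.867 + 3·15.999.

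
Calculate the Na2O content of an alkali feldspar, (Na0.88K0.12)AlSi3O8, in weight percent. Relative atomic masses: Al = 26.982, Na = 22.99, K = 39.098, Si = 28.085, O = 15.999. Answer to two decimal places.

10.32 wt%

Molar mass of (Na0.88K0.12)AlSi3O8 = 0.88·22.99 + 0.12·39.098 + 1·26.982 + 3·28.085 + 8·15.999 = 264.152 g/mol.
Each formula unit contains 0.88 Na, equivalent to 0.88/2 = 0.4400 mol Na2O.
M(Na2O) = 2×22.99 + 1×15.999 = 61.979 g/mol.
Mass of Na2O per formula unit = 0.4400 × 61.979 = 27.271 g.
Na2O wt% = 27.271 / 264.152 × 100 = 10.32%.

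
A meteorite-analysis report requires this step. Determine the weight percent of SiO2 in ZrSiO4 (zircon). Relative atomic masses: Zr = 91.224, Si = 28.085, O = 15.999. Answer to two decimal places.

Molar mass of ZrSiO4 = 1·91.224 + 1·28.085 + 4·15.999 = 183.305 g/mol.
Each formula unit contains 1 Si, equivalent to 1/1 = 1.0000 mol SiO2.
M(SiO2) = 1×28.085 + 2×15.999 = 60.083 g/mol.
Mass of SiO2 per formula unit = 1.0000 × 60.083 = 60.083 g.
SiO2 wt% = 60.083 / 183.305 × 100 = 32.78%.

32.78 wt%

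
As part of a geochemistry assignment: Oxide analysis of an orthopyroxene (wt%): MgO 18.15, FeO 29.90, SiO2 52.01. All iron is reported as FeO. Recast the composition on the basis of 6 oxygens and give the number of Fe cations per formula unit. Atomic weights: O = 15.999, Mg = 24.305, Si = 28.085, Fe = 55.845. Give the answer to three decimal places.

MgO (M=40.304): mol = 0.45033; Mg = 0.45033, O = 0.45033.
FeO (M=71.844): mol = 0.41618; Fe = 0.41618, O = 0.41618.
SiO2 (M=60.083): mol = 0.86564; Si = 0.86564, O = 1.73128.
ΣO = 2.59779; factor = 6/ΣO = 2.30966.
Fe apfu = 0.41618 × 2.30966 = 0.961.

0.961 Fe apfu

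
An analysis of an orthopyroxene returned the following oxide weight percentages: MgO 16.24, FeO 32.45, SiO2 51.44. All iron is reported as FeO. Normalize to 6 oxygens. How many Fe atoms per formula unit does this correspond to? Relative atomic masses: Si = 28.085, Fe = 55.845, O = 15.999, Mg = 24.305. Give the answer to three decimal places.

1.056 Fe apfu

MgO: 16.24/40.304 = 0.40294 mol → 0.40294 mol Mg, 0.40294 mol O.
FeO: 32.45/71.844 = 0.45167 mol → 0.45167 mol Fe, 0.45167 mol O.
SiO2: 51.44/60.083 = 0.85615 mol → 0.85615 mol Si, 1.71230 mol O.
Total oxygen = 2.56691 mol. Normalization factor = 6/2.56691 = 2.33744.
Fe per 6 O = 0.45167 × 2.33744 = 1.056.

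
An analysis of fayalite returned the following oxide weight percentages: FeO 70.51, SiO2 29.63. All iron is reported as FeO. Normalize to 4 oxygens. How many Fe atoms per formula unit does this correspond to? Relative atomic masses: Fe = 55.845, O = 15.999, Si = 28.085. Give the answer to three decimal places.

1.995 Fe apfu

FeO (M=71.844): mol = 0.98143; Fe = 0.98143, O = 0.98143.
SiO2 (M=60.083): mol = 0.49315; Si = 0.49315, O = 0.98630.
ΣO = 1.96773; factor = 4/ΣO = 2.03280.
Fe apfu = 0.98143 × 2.03280 = 1.995.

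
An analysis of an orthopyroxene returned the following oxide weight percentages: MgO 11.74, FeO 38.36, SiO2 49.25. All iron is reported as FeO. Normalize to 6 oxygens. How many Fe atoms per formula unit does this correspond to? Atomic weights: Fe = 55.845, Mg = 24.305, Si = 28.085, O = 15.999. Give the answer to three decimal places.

1.300 Fe apfu

MgO (M=40.304): mol = 0.29129; Mg = 0.29129, O = 0.29129.
FeO (M=71.844): mol = 0.53393; Fe = 0.53393, O = 0.53393.
SiO2 (M=60.083): mol = 0.81970; Si = 0.81970, O = 1.63940.
ΣO = 2.46462; factor = 6/ΣO = 2.43445.
Fe apfu = 0.53393 × 2.43445 = 1.300.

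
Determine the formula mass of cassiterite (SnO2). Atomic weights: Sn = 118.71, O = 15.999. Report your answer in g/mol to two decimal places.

150.71 g/mol

Sn: 1 × 118.71 = 118.7100
O: 2 × 15.999 = 31.9980
Summing the contributions gives the formula mass.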